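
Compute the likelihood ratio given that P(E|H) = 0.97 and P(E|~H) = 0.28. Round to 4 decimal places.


LR = P(E|H) / P(E|~H)
= 0.97 / 0.28 = 3.4643

3.4643


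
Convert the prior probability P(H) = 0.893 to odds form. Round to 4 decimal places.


P(not H) = 1 - 0.893 = 0.107
Odds = 0.893 / 0.107 = 8.3458

8.3458


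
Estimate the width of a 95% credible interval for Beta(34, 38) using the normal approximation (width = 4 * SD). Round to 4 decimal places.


For Beta(a,b): Var = ab/((a+b)^2(a+b+1))
Var = 0.0034, SD = 0.0584
Approximate 95% CI width = 4 * 0.0584 = 0.2337

0.2337


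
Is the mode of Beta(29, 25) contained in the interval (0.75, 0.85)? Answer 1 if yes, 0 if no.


Mode = (a-1)/(a+b-2) = 28/52 = 0.5385
Interval: (0.75, 0.85)
Contains mode? 0

0


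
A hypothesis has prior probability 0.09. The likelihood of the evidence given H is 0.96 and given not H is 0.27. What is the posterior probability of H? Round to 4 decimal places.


Using Bayes' theorem:
P(E) = 0.09 * 0.96 + 0.91 * 0.27
P(E) = 0.3321
P(H|E) = (0.09 * 0.96) / 0.3321 = 0.2602

0.2602


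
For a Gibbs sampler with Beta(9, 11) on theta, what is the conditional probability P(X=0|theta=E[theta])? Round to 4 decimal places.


E[theta] = 9/(9+11) = 0.45
P(X=0|theta) = 1 - theta = 0.55

0.55


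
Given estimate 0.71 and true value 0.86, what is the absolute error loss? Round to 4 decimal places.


Absolute error = |estimate - true|
= |-0.15| = 0.15

0.15


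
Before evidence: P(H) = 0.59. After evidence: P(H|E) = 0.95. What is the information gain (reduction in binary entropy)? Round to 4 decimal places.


Prior entropy = 0.9765
Posterior entropy = 0.2864
Information gain = 0.9765 - 0.2864 = 0.6901

0.6901


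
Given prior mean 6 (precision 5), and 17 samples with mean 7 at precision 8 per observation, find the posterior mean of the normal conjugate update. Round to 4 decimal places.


The posterior mean is a precision-weighted average of prior and data.
Post. prec. = 5 + 136 = 141
Post. mean = (30 + 952)/141 = 982/141 = 6.9645

6.9645


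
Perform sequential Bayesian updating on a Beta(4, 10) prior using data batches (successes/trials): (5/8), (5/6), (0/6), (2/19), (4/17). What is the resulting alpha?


Accumulate successes: 16
Posterior alpha = prior alpha + sum of successes
= 4 + 16 = 20

20


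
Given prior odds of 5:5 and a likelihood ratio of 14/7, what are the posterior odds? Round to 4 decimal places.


Posterior odds = prior odds * LR
Prior odds = 5/5 = 1.0
LR = 14/7 = 2.0
Posterior odds = 1.0 * 2.0 = 2.0

2.0


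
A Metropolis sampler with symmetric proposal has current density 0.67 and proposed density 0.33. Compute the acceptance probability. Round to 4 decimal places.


For symmetric proposals, acceptance = min(1, pi(x*)/pi(x))
= min(1, 0.33/0.67)
= min(1, 0.4925) = 0.4925

0.4925


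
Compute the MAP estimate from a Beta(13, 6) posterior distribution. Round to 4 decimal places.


MAP = mode of Beta distribution
= (alpha - 1)/(alpha + beta - 2)
= (13-1)/(13+6-2)
= 12/17 = 0.7059

0.7059


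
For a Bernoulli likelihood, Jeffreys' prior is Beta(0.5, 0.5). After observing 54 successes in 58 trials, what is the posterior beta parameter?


Jeffreys' prior for Bernoulli is Beta(0.5, 0.5).
Posterior is Beta(0.5 + k, 0.5 + n - k).
Posterior beta = 0.5 + (n - k) = 0.5 + 4 = 4.5

4.5


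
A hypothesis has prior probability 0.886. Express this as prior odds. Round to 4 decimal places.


Odds = P(H) / P(not H) = 0.886 / 0.114
= 7.7719

7.7719


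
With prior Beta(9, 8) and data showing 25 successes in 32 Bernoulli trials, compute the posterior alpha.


Conjugate update: alpha_posterior = alpha_prior + k
= 9 + 25 = 34

34


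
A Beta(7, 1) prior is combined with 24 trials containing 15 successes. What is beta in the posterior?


In conjugate updating:
beta_posterior = beta_prior + (n - k)
= 1 + (24 - 15)
= 1 + 9 = 10

10


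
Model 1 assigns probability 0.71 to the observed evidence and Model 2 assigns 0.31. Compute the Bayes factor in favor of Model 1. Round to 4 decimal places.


BF = P(data|M1) / P(data|M2)
= 0.71 / 0.31 = 2.2903

2.2903


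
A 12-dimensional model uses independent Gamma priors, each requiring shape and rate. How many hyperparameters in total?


Per parameter: 2 (shape and rate).
Total = 12 * 2 = 24

24


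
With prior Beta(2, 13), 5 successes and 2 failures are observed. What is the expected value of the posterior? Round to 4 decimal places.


Posterior = Beta(7, 15)
E[theta] = alpha/(alpha+beta)
= 7/22 = 0.3182

0.3182


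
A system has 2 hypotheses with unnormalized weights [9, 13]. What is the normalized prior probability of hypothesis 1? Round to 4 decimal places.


The normalized prior is the weight divided by the total.
Total weight = 22
P(H1) = 9 / 22 = 0.4091

0.4091


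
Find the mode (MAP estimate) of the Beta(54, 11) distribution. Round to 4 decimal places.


For Beta(a,b) with a,b > 1:
Mode = (a-1)/(a+b-2) = (54-1)/(65-2)
= 53/63 = 0.8413

0.8413


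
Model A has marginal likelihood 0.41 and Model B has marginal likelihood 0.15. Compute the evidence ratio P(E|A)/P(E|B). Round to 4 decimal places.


Evidence ratio = P(E|A) / P(E|B)
= 0.41 / 0.15
= 2.7333

2.7333


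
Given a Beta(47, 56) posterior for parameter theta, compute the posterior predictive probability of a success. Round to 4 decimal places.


For a Beta-Bernoulli model, the predictive probability is the mean:
P(success) = 47/(47+56) = 47/103 = 0.4563

0.4563


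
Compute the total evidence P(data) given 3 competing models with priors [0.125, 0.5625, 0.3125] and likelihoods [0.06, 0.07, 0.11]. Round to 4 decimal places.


Marginal likelihood = sum P(model_i) * P(data|model_i)
Model 1: 0.125 * 0.06 = 0.0075
Model 2: 0.5625 * 0.07 = 0.0394
Model 3: 0.3125 * 0.11 = 0.0344
Total = 0.0813

0.0813


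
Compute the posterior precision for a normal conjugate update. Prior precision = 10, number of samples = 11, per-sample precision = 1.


tau_post = tau_0 + n * tau
= 10 + 11 * 1 = 21

21


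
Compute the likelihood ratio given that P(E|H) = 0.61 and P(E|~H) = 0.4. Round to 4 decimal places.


LR = P(E|H) / P(E|~H)
= 0.61 / 0.4 = 1.525

1.525


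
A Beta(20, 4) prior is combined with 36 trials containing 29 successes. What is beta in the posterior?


In conjugate updating:
beta_posterior = beta_prior + (n - k)
= 4 + (36 - 29)
= 4 + 7 = 11

11


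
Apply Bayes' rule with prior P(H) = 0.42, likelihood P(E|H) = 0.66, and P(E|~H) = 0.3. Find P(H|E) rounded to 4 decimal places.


Step 1: Compute marginal P(E) = P(E|H)P(H) + P(E|~H)P(~H)
= 0.66*0.42 + 0.3*0.58 = 0.4512
Step 2: P(H|E) = P(E|H)P(H)/P(E) = 0.2772/0.4512
= 0.6144

0.6144


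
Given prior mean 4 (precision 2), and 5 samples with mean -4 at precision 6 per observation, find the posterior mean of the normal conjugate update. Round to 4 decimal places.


The posterior mean is a precision-weighted average of prior and data.
Post. prec. = 2 + 30 = 32
Post. mean = (8 + -120)/32 = -112/32 = -3.5

-3.5


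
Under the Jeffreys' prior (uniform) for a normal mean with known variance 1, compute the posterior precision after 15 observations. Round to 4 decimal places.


Prior precision = 0 (flat prior).
Post. prec. = 0 + n/var = 15/1 = 15.0

15.0


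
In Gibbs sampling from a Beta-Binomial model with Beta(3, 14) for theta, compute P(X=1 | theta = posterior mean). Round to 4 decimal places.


Posterior mean = alpha/(alpha+beta) = 3/17 = 0.1765
P(X=1|theta=mean) = theta = 0.1765

0.1765


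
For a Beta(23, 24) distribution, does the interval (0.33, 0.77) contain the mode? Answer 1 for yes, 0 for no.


Mode of Beta(a,b) = (a-1)/(a+b-2)
= (23-1)/(23+24-2) = 0.4889
Check: 0.33 <= 0.4889 <= 0.77?
Result: 1

1


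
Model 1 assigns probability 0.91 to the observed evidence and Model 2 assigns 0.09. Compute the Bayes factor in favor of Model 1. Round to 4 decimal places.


BF = P(data|M1) / P(data|M2)
= 0.91 / 0.09 = 10.1111

10.1111


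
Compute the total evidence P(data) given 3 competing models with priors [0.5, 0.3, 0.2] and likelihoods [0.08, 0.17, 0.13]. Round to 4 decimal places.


Marginal likelihood = sum P(model_i) * P(data|model_i)
Model 1: 0.5 * 0.08 = 0.04
Model 2: 0.3 * 0.17 = 0.051
Model 3: 0.2 * 0.13 = 0.026
Total = 0.117

0.117


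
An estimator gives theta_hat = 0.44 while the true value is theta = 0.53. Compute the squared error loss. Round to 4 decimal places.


The squared error loss is (theta_hat - theta)^2
= (0.44 - 0.53)^2
= (-0.09)^2 = 0.0081

0.0081


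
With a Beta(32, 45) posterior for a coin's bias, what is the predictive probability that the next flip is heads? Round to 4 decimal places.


The predictive probability equals the posterior mean.
P(next = heads) = alpha / (alpha + beta)
= 32 / 77 = 0.4156

0.4156


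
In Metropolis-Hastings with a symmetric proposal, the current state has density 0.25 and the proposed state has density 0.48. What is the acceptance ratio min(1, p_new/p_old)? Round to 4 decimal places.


Ratio = p_new / p_old = 0.48 / 0.25 = 1.92
Acceptance = min(1, 1.92) = 1.0

1.0


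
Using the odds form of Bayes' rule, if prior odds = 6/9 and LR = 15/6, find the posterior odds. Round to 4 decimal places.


Bayes' rule in odds form: posterior odds = prior odds * LR
= (6 * 15) / (9 * 6)
= 90/54 = 1.6667

1.6667


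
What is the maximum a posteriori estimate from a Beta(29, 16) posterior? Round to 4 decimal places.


The MAP estimate equals the mode of the distribution.
Mode of Beta(a,b) = (a-1)/(a+b-2)
= 28/43
= 0.6512

0.6512


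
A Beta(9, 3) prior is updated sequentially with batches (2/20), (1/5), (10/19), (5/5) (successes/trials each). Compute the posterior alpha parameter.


Sequential conjugate updating is equivalent to a single batch update.
Total successes across all batches = 18
alpha_posterior = alpha_prior + total_successes = 9 + 18
= 27

27


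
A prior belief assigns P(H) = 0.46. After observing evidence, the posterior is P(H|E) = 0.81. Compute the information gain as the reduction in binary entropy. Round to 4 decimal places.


H(prior) = -0.46*log2(0.46) - 0.54*log2(0.54)
= 0.9954
H(post) = -0.81*log2(0.81) - 0.19*log2(0.19)
= 0.7015
IG = 0.9954 - 0.7015 = 0.2939

0.2939


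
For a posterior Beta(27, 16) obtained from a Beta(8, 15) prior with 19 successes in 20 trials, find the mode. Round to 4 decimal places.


Mode = (alpha - 1) / (alpha + beta - 2)
= 26 / 41
= 0.6341

0.6341


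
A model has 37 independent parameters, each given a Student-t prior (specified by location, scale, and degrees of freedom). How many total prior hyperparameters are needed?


Each Student-t prior needs 3 hyperparameters (location, scale, and degrees of freedom).
Total = 3 * 37 = 111

111


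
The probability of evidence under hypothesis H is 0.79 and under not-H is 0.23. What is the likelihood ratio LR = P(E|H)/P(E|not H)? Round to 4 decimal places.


LR = 0.79 / 0.23
= 3.4348

3.4348


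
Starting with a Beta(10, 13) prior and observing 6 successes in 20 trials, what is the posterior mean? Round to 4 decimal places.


Posterior parameters: alpha = 10 + 6 = 16
beta = 13 + 14 = 27
Posterior mean = alpha / (alpha + beta) = 16 / 43
= 0.3721

0.3721


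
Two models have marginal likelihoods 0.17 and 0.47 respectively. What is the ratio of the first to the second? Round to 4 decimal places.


Evidence ratio = 0.17 / 0.47
= 0.3617

0.3617


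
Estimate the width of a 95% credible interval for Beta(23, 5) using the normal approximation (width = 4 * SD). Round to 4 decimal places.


For Beta(a,b): Var = ab/((a+b)^2(a+b+1))
Var = 0.0051, SD = 0.0711
Approximate 95% CI width = 4 * 0.0711 = 0.2845

0.2845


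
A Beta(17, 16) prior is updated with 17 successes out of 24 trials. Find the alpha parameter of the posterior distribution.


In the Beta-Binomial conjugate update:
alpha_post = alpha_prior + successes
= 17 + 17
= 34

34


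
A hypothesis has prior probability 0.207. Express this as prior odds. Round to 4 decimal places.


Odds = P(H) / P(not H) = 0.207 / 0.793
= 0.261

0.261


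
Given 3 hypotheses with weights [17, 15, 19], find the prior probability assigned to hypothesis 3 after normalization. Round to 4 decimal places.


To normalize, divide each weight by the sum of all weights.
Sum = 51
Prior(H3) = 19/51 = 0.3725

0.3725


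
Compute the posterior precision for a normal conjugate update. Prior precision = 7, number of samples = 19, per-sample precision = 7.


tau_post = tau_0 + n * tau
= 7 + 19 * 7 = 140

140


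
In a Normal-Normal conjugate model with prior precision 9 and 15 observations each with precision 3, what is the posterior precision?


Posterior precision = prior precision + n * observation precision
= 9 + 15 * 3
= 9 + 45 = 54

54


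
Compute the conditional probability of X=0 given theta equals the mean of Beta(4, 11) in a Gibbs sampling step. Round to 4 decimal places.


Mean of Beta(4, 11) = 0.2667
P(X=0 | theta=0.2667) = 0.7333

0.7333


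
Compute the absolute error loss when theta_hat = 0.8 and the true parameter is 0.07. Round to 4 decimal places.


L = |theta_hat - theta_true|
= |0.8 - 0.07| = 0.73

0.73


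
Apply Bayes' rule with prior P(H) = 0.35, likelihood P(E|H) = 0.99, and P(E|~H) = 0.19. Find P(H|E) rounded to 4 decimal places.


Step 1: Compute marginal P(E) = P(E|H)P(H) + P(E|~H)P(~H)
= 0.99*0.35 + 0.19*0.65 = 0.47
Step 2: P(H|E) = P(E|H)P(H)/P(E) = 0.3465/0.47
= 0.7372

0.7372


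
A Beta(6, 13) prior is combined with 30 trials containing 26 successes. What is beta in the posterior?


In conjugate updating:
beta_posterior = beta_prior + (n - k)
= 13 + (30 - 26)
= 13 + 4 = 17

17


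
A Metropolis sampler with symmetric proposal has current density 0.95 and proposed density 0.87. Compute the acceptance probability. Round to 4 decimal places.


For symmetric proposals, acceptance = min(1, pi(x*)/pi(x))
= min(1, 0.87/0.95)
= min(1, 0.9158) = 0.9158

0.9158


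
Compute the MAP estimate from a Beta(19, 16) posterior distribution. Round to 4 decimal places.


MAP = mode of Beta distribution
= (alpha - 1)/(alpha + beta - 2)
= (19-1)/(19+16-2)
= 18/33 = 0.5455

0.5455


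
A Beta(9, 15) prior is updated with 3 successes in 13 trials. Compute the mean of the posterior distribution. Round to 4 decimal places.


After update: Beta(12, 25)
Mean = 12 / (12 + 25) = 12 / 37
= 0.3243

0.3243


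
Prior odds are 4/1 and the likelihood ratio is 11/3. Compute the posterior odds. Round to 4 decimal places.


Posterior odds = prior odds * likelihood ratio
= (4/1) * (11/3)
= 44 / 3
= 14.6667

14.6667


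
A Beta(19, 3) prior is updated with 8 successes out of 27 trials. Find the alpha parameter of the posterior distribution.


In the Beta-Binomial conjugate update:
alpha_post = alpha_prior + successes
= 19 + 8
= 27

27


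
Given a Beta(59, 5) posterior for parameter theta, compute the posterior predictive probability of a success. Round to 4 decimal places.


For a Beta-Bernoulli model, the predictive probability is the mean:
P(success) = 59/(59+5) = 59/64 = 0.9219

0.9219


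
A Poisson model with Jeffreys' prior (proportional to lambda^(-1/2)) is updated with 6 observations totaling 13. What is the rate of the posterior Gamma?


Posterior = Gamma(0.5 + S, n)
= Gamma(0.5 + 13, 6)
Posterior rate = 0 + n = 6

6.0


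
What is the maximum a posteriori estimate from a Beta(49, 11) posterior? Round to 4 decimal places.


The MAP estimate equals the mode of the distribution.
Mode of Beta(a,b) = (a-1)/(a+b-2)
= 48/58
= 0.8276

0.8276


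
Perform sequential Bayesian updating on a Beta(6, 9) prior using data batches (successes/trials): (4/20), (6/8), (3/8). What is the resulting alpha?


Accumulate successes: 13
Posterior alpha = prior alpha + sum of successes
= 6 + 13 = 19

19


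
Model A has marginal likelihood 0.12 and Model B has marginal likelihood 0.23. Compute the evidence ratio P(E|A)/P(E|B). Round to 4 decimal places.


Evidence ratio = P(E|A) / P(E|B)
= 0.12 / 0.23
= 0.5217

0.5217


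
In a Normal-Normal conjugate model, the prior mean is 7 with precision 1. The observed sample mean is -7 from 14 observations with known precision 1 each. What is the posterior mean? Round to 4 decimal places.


Posterior precision = tau0 + n*tau = 1 + 14*1 = 15
Posterior mean = (tau0*mu0 + n*tau*xbar) / posterior_precision
= (1*7 + 14*1*-7) / 15
= -91 / 15 = -6.0667

-6.0667


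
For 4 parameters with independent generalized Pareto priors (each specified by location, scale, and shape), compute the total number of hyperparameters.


A generalized Pareto prior has 3 hyperparameters per parameter.
Total = 4 * 3 = 12

12


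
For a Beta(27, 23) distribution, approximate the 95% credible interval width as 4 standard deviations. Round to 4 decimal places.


Variance of Beta(a,b) = ab / ((a+b)^2 * (a+b+1))
= 27*23 / ((50)^2 * 51)
= 0.0049
SD = sqrt(0.0049) = 0.0698
Width = 4 * SD = 0.2792

0.2792


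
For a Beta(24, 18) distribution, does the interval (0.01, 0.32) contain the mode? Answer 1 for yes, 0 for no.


Mode of Beta(a,b) = (a-1)/(a+b-2)
= (24-1)/(24+18-2) = 0.575
Check: 0.01 <= 0.575 <= 0.32?
Result: 0

0


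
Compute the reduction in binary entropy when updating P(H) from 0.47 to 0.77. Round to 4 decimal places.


H_before = -p*log2(p) - (1-p)*log2(1-p) for p=0.47: 0.9974
H_after for p=0.77: 0.778
Reduction = 0.9974 - 0.778 = 0.2194

0.2194


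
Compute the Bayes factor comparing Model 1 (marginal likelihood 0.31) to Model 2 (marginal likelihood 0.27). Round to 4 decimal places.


BF12 = marginal likelihood of M1 / marginal likelihood of M2
= 0.31/0.27
= 1.1481

1.1481


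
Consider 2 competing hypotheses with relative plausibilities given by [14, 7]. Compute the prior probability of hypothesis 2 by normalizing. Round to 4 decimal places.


Sum of weights = 14 + 7 = 21
Normalized prior for H2 = 7 / 21
= 0.3333

0.3333


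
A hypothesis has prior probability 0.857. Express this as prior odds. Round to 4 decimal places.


Odds = P(H) / P(not H) = 0.857 / 0.143
= 5.993

5.993


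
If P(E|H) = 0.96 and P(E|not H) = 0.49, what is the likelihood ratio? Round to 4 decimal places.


Likelihood ratio = P(E|H) / P(E|not H)
= 0.96 / 0.49
= 1.9592

1.9592


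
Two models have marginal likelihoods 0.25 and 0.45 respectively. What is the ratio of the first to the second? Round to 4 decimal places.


Evidence ratio = 0.25 / 0.45
= 0.5556

0.5556


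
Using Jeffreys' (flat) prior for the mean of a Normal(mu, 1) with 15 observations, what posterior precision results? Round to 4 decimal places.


Flat prior means prior precision is 0.
Posterior precision = n / sigma^2 = 15/1 = 15.0

15.0


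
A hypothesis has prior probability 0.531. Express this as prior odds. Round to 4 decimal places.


Odds = P(H) / P(not H) = 0.531 / 0.469
= 1.1322

1.1322


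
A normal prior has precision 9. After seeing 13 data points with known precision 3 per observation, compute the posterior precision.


In the conjugate normal model, precisions add:
tau_posterior = tau_prior + n * tau_data
= 9 + 13*3 = 48

48


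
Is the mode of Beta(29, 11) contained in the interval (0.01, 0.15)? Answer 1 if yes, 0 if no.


Mode = (a-1)/(a+b-2) = 28/38 = 0.7368
Interval: (0.01, 0.15)
Contains mode? 0

0


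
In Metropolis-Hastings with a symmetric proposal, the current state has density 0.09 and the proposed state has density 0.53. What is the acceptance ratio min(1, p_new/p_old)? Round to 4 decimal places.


Ratio = p_new / p_old = 0.53 / 0.09 = 5.8889
Acceptance = min(1, 5.8889) = 1.0

1.0


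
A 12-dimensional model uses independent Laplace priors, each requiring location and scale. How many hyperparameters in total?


Per parameter: 2 (location and scale).
Total = 12 * 2 = 24

24


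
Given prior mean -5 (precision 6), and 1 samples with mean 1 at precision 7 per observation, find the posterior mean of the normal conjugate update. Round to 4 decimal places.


The posterior mean is a precision-weighted average of prior and data.
Post. prec. = 6 + 7 = 13
Post. mean = (-30 + 7)/13 = -23/13 = -1.7692

-1.7692


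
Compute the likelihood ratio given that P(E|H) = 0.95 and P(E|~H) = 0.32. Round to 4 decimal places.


LR = P(E|H) / P(E|~H)
= 0.95 / 0.32 = 2.9688

2.9688


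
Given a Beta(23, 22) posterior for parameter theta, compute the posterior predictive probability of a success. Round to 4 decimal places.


For a Beta-Bernoulli model, the predictive probability is the mean:
P(success) = 23/(23+22) = 23/45 = 0.5111

0.5111


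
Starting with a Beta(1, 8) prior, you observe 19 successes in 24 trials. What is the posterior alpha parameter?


For a Beta-Binomial conjugate model:
Posterior alpha = prior alpha + number of successes
= 1 + 19 = 20

20


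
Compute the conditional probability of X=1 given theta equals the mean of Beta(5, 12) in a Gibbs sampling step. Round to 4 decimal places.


Mean of Beta(5, 12) = 0.2941
P(X=1 | theta=0.2941) = 0.2941

0.2941


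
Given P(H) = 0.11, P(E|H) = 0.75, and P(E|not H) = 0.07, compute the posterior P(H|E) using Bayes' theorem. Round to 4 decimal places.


By Bayes' theorem: P(H|E) = P(E|H)*P(H) / P(E)
P(E) = P(E|H)*P(H) + P(E|not H)*P(not H)
P(E) = 0.75*0.11 + 0.07*0.89 = 0.1448
P(H|E) = 0.75*0.11 / 0.1448 = 0.5698

0.5698


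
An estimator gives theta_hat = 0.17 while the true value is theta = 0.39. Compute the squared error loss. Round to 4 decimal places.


The squared error loss is (theta_hat - theta)^2
= (0.17 - 0.39)^2
= (-0.22)^2 = 0.0484

0.0484


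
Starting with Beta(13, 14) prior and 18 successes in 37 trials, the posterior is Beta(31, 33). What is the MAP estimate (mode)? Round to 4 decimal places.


The mode of Beta(a, b) when a > 1 and b > 1 is (a-1)/(a+b-2)
= (31 - 1) / (31 + 33 - 2)
= 30 / 62
= 0.4839

0.4839


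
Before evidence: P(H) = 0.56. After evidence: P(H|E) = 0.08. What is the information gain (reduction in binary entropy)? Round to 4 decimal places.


Prior entropy = 0.9896
Posterior entropy = 0.4022
Information gain = 0.9896 - 0.4022 = 0.5874

0.5874


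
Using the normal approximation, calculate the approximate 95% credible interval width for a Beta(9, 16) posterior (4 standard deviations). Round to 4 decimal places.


Var(Beta) = 9*16/(25^2 * 26) = 0.0089
SD = 0.0941
Width ~ 4*SD = 0.3765

0.3765


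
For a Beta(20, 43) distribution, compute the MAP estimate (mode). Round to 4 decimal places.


MAP = mode = (a-1)/(a+b-2)
= (20-1)/(20+43-2)
= 19/61 = 0.3115

0.3115


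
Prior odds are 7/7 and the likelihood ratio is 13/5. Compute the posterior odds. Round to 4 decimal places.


Posterior odds = prior odds * likelihood ratio
= (7/7) * (13/5)
= 91 / 35
= 2.6

2.6


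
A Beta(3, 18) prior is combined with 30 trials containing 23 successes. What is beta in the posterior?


In conjugate updating:
beta_posterior = beta_prior + (n - k)
= 18 + (30 - 23)
= 18 + 7 = 25

25


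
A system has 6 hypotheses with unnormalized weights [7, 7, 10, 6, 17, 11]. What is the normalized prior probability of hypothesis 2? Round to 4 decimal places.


The normalized prior is the weight divided by the total.
Total weight = 58
P(H2) = 7 / 58 = 0.1207

0.1207


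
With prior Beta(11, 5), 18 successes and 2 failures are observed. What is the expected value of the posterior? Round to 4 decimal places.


Posterior = Beta(29, 7)
E[theta] = alpha/(alpha+beta)
= 29/36 = 0.8056

0.8056


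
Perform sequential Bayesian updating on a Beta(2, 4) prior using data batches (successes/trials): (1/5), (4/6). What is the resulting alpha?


Accumulate successes: 5
Posterior alpha = prior alpha + sum of successes
= 2 + 5 = 7

7


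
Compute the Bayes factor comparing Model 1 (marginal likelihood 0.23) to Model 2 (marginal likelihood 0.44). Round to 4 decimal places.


BF12 = marginal likelihood of M1 / marginal likelihood of M2
= 0.23/0.44
= 0.5227

0.5227


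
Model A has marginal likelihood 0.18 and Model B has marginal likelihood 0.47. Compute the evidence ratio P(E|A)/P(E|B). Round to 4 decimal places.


Evidence ratio = P(E|A) / P(E|B)
= 0.18 / 0.47
= 0.383

0.383


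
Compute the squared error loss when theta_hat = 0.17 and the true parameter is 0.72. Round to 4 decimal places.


L = (theta_hat - theta_true)^2
= (0.17 - 0.72)^2
= -0.55^2 = 0.3025

0.3025


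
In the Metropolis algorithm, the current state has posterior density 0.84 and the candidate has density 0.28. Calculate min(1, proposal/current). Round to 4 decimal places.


Ratio = 0.28/0.84 = 0.3333
Acceptance probability = min(1, 0.3333)
= 0.3333

0.3333


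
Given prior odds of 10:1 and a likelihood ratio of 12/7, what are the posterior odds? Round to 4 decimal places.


Posterior odds = prior odds * LR
Prior odds = 10/1 = 10.0
LR = 12/7 = 1.7143
Posterior odds = 10.0 * 1.7143 = 17.1429

17.1429


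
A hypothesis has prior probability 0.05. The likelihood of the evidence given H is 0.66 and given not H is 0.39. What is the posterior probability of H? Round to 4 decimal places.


Using Bayes' theorem:
P(E) = 0.05 * 0.66 + 0.95 * 0.39
P(E) = 0.4035
P(H|E) = (0.05 * 0.66) / 0.4035 = 0.0818

0.0818


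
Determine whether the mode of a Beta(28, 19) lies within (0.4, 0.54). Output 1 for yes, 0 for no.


First find the mode: (a-1)/(a+b-2) = 0.6
Is 0.6 in (0.4, 0.54)? 0

0


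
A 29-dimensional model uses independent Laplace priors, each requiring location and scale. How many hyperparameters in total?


Per parameter: 2 (location and scale).
Total = 29 * 2 = 58

58


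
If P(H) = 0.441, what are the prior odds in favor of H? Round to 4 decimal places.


Prior odds = P(H) / (1 - P(H))
= 0.441 / 0.559
= 0.7889

0.7889


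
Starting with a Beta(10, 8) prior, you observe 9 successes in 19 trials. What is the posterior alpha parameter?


For a Beta-Binomial conjugate model:
Posterior alpha = prior alpha + number of successes
= 10 + 9 = 19

19


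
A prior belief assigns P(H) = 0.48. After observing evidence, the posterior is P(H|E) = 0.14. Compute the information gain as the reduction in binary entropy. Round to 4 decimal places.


H(prior) = -0.48*log2(0.48) - 0.52*log2(0.52)
= 0.9988
H(post) = -0.14*log2(0.14) - 0.86*log2(0.86)
= 0.5842
IG = 0.9988 - 0.5842 = 0.4146

0.4146


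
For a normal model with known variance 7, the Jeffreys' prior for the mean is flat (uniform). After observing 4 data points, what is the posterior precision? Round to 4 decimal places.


Jeffreys' prior for normal mean (known variance) is flat.
Prior precision = 0.
Posterior precision = prior_prec + n/sigma^2 = 0 + 4/7
= 0.5714

0.5714


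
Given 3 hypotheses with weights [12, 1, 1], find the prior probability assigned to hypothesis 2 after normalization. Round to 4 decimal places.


To normalize, divide each weight by the sum of all weights.
Sum = 14
Prior(H2) = 1/14 = 0.0714

0.0714


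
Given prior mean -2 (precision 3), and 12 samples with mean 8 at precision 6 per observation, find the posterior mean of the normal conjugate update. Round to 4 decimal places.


The posterior mean is a precision-weighted average of prior and data.
Post. prec. = 3 + 72 = 75
Post. mean = (-6 + 576)/75 = 570/75 = 7.6

7.6


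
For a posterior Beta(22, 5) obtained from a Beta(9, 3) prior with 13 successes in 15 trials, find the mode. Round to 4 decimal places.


Mode = (alpha - 1) / (alpha + beta - 2)
= 21 / 25
= 0.84

0.84


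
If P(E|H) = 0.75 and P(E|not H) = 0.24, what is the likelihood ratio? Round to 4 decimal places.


Likelihood ratio = P(E|H) / P(E|not H)
= 0.75 / 0.24
= 3.125

3.125


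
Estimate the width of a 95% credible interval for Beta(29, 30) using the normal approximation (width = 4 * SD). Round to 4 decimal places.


For Beta(a,b): Var = ab/((a+b)^2(a+b+1))
Var = 0.0042, SD = 0.0645
Approximate 95% CI width = 4 * 0.0645 = 0.2582

0.2582


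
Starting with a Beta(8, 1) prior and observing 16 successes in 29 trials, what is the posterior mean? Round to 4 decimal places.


Posterior parameters: alpha = 8 + 16 = 24
beta = 1 + 13 = 14
Posterior mean = alpha / (alpha + beta) = 24 / 38
= 0.6316

0.6316


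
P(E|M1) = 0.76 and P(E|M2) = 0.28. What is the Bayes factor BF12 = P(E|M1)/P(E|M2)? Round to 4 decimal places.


Bayes factor BF12 = P(E|M1) / P(E|M2)
= 0.76 / 0.28
= 2.7143

2.7143


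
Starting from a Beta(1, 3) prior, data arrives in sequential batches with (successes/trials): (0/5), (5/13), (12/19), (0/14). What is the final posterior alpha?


In sequential Bayesian updating, we sum all successes.
Total successes = 17
Final alpha = 1 + 17 = 18

18


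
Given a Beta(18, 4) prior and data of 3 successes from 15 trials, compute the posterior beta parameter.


Number of failures = 15 - 3 = 12
Posterior beta = 4 + 12 = 16

16


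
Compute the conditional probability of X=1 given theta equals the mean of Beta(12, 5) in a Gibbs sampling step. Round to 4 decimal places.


Mean of Beta(12, 5) = 0.7059
P(X=1 | theta=0.7059) = 0.7059

0.7059


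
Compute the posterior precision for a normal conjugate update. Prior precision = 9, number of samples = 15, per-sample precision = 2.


tau_post = tau_0 + n * tau
= 9 + 15 * 2 = 39

39


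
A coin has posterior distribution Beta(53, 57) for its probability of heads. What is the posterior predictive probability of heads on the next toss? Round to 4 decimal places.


Posterior predictive = E[theta] = alpha/(alpha+beta)
= 53/110
= 0.4818

0.4818


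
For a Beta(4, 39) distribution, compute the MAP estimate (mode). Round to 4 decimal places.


MAP = mode = (a-1)/(a+b-2)
= (4-1)/(4+39-2)
= 3/41 = 0.0732

0.0732


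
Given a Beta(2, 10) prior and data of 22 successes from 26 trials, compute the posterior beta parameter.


Number of failures = 26 - 22 = 4
Posterior beta = 10 + 4 = 14

14


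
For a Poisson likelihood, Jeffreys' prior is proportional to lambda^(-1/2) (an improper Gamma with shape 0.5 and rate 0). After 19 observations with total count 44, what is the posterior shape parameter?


Jeffreys' prior for Poisson is proportional to lambda^(-1/2).
Posterior is Gamma(0.5 + S, 0 + n) = Gamma(0.5 + 44, 19).
Posterior shape = 0.5 + S = 0.5 + 44 = 44.5

44.5


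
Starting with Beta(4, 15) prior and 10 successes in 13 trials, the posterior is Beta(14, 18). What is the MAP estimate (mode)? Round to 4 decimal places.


The mode of Beta(a, b) when a > 1 and b > 1 is (a-1)/(a+b-2)
= (14 - 1) / (14 + 18 - 2)
= 13 / 30
= 0.4333

0.4333


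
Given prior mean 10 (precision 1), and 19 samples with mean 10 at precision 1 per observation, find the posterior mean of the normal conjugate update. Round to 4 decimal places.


The posterior mean is a precision-weighted average of prior and data.
Post. prec. = 1 + 19 = 20
Post. mean = (10 + 190)/20 = 200/20 = 10.0

10.0


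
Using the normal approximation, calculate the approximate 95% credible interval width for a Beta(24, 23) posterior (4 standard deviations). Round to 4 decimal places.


Var(Beta) = 24*23/(47^2 * 48) = 0.0052
SD = 0.0722
Width ~ 4*SD = 0.2886

0.2886


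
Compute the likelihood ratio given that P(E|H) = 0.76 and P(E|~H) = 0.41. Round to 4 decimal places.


LR = P(E|H) / P(E|~H)
= 0.76 / 0.41 = 1.8537

1.8537


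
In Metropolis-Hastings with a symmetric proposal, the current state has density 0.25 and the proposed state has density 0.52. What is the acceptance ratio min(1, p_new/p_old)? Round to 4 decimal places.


Ratio = p_new / p_old = 0.52 / 0.25 = 2.08
Acceptance = min(1, 2.08) = 1.0

1.0


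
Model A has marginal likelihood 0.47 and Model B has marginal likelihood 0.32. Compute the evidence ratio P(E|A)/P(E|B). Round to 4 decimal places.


Evidence ratio = P(E|A) / P(E|B)
= 0.47 / 0.32
= 1.4687

1.4687


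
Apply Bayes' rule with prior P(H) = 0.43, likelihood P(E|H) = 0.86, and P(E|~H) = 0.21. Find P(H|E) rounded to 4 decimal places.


Step 1: Compute marginal P(E) = P(E|H)P(H) + P(E|~H)P(~H)
= 0.86*0.43 + 0.21*0.57 = 0.4895
Step 2: P(H|E) = P(E|H)P(H)/P(E) = 0.3698/0.4895
= 0.7555

0.7555


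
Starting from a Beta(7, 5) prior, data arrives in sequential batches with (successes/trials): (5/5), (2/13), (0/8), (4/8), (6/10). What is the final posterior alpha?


In sequential Bayesian updating, we sum all successes.
Total successes = 17
Final alpha = 7 + 17 = 24

24


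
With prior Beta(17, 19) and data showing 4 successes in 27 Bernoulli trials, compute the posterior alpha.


Conjugate update: alpha_posterior = alpha_prior + k
= 17 + 4 = 21

21


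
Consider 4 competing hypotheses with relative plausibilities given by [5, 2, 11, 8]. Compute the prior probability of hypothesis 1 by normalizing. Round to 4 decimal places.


Sum of weights = 5 + 2 + 11 + 8 = 26
Normalized prior for H1 = 5 / 26
= 0.1923

0.1923


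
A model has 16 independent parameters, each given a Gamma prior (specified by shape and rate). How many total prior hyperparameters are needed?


Each Gamma prior needs 2 hyperparameters (shape and rate).
Total = 2 * 16 = 32

32


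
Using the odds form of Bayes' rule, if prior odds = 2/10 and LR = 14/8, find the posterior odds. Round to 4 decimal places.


Bayes' rule in odds form: posterior odds = prior odds * LR
= (2 * 14) / (10 * 8)
= 28/80 = 0.35

0.35


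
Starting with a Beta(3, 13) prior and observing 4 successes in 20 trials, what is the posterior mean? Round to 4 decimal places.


Posterior parameters: alpha = 3 + 4 = 7
beta = 13 + 16 = 29
Posterior mean = alpha / (alpha + beta) = 7 / 36
= 0.1944

0.1944


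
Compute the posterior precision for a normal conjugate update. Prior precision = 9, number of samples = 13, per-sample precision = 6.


tau_post = tau_0 + n * tau
= 9 + 13 * 6 = 87

87


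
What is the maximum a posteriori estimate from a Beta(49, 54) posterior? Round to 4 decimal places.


The MAP estimate equals the mode of the distribution.
Mode of Beta(a,b) = (a-1)/(a+b-2)
= 48/101
= 0.4752

0.4752


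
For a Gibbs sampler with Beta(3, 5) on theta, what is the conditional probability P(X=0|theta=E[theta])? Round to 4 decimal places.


E[theta] = 3/(3+5) = 0.375
P(X=0|theta) = 1 - theta = 0.625

0.625


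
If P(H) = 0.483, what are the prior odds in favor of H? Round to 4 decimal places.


Prior odds = P(H) / (1 - P(H))
= 0.483 / 0.517
= 0.9342

0.9342


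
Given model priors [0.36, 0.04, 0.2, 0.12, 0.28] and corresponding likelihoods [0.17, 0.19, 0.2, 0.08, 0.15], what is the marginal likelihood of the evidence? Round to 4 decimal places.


P(E) = sum_i P(M_i) P(E|M_i)
= 0.0612 + 0.0076 + 0.04 + 0.0096 + 0.042
= 0.1604

0.1604


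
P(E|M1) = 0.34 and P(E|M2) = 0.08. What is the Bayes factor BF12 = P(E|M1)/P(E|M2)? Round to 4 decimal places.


Bayes factor BF12 = P(E|M1) / P(E|M2)
= 0.34 / 0.08
= 4.25

4.25


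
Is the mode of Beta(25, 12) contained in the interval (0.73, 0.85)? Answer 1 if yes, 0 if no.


Mode = (a-1)/(a+b-2) = 24/35 = 0.6857
Interval: (0.73, 0.85)
Contains mode? 0

0


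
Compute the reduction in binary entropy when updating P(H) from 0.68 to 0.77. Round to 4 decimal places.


H_before = -p*log2(p) - (1-p)*log2(1-p) for p=0.68: 0.9044
H_after for p=0.77: 0.778
Reduction = 0.9044 - 0.778 = 0.1264

0.1264


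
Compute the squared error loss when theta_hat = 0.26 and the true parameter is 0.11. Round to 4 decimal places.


L = (theta_hat - theta_true)^2
= (0.26 - 0.11)^2
= 0.15^2 = 0.0225

0.0225


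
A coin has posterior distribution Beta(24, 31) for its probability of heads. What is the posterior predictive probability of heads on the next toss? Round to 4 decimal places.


Posterior predictive = E[theta] = alpha/(alpha+beta)
= 24/55
= 0.4364

0.4364


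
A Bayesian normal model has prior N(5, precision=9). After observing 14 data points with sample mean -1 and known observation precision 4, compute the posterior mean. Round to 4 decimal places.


Posterior mean = (prior_precision * prior_mean + n * data_precision * data_mean) / (prior_precision + n * data_precision)
Numerator = 9*5 + 14*4*-1 = -11
Denominator = 9 + 14*4 = 65
Posterior mean = -0.1692

-0.1692


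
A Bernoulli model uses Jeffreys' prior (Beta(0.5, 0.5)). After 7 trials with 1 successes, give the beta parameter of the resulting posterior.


Posterior = Beta(prior_alpha + successes, prior_beta + failures)
= Beta(0.5 + 1, 0.5 + 6)
Posterior beta = 0.5 + (n - k) = 0.5 + 6 = 6.5

6.5


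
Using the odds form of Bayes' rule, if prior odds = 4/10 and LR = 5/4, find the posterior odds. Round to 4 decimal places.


Bayes' rule in odds form: posterior odds = prior odds * LR
= (4 * 5) / (10 * 4)
= 20/40 = 0.5

0.5


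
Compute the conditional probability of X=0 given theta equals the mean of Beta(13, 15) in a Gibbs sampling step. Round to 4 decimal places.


Mean of Beta(13, 15) = 0.4643
P(X=0 | theta=0.4643) = 0.5357

0.5357


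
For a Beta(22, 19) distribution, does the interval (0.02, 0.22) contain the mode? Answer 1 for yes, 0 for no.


Mode of Beta(a,b) = (a-1)/(a+b-2)
= (22-1)/(22+19-2) = 0.5385
Check: 0.02 <= 0.5385 <= 0.22?
Result: 0

0


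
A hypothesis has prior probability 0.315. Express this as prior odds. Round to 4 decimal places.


Odds = P(H) / P(not H) = 0.315 / 0.685
= 0.4599

0.4599


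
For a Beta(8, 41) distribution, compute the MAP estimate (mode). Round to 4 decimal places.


MAP = mode = (a-1)/(a+b-2)
= (8-1)/(8+41-2)
= 7/47 = 0.1489

0.1489


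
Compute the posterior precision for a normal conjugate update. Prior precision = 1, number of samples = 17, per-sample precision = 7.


tau_post = tau_0 + n * tau
= 1 + 17 * 7 = 120

120


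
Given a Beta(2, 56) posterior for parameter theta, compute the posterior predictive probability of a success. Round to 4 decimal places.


For a Beta-Bernoulli model, the predictive probability is the mean:
P(success) = 2/(2+56) = 2/58 = 0.0345

0.0345


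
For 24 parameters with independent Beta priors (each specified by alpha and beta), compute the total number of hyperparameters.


A Beta prior has 2 hyperparameters per parameter.
Total = 24 * 2 = 48

48


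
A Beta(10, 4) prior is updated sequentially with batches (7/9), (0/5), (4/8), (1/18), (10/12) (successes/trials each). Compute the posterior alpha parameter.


Sequential conjugate updating is equivalent to a single batch update.
Total successes across all batches = 22
alpha_posterior = alpha_prior + total_successes = 10 + 22
= 32

32


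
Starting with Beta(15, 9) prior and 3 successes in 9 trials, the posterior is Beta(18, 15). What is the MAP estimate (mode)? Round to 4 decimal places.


The mode of Beta(a, b) when a > 1 and b > 1 is (a-1)/(a+b-2)
= (18 - 1) / (18 + 15 - 2)
= 17 / 31
= 0.5484

0.5484


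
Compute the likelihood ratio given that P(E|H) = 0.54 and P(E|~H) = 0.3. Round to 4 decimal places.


LR = P(E|H) / P(E|~H)
= 0.54 / 0.3 = 1.8

1.8


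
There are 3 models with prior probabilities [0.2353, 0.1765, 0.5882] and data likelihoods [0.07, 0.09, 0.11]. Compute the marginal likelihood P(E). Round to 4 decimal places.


P(E) = sum over models of P(M_i) * P(E|M_i)
= 0.2353*0.07 + 0.1765*0.09 + 0.5882*0.11
= 0.0971

0.0971


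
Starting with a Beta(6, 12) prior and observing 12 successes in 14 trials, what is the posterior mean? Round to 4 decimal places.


Posterior parameters: alpha = 6 + 12 = 18
beta = 12 + 2 = 14
Posterior mean = alpha / (alpha + beta) = 18 / 32
= 0.5625

0.5625
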